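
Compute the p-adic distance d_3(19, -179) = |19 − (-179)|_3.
d_3(19, -179) = 1/9

Step 1 — x − y = 19 − (-179) = 198. Step 2 — v_3(198) = 2 (factor: 198 = (3^2 · 22); the sign does not affect v_p). Step 3 — |x − y|_3 = 3^{-2} = 1/9.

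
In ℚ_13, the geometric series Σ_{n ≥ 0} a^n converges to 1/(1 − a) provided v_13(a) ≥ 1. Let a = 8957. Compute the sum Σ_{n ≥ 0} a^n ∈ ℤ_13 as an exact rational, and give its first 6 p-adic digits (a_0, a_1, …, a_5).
Σ a^n = 1/(1 − a) = -1/8956;  first 6 digits = (1, 0, 1, 4, 1, 8)

v_13(a) = 2 ≥ 1, so the series converges in ℤ_13 to 1/(1 − a) = 1/(1 − 8957) = -1/8956. Expand this rational in ℤ_13: compute digits iteratively via d_i = x_i mod 13, x_{i+1} = (x_i − d_i)/13. The first 6 digits are (1, 0, 1, 4, 1, 8).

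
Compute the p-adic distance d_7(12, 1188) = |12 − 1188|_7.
d_7(12, 1188) = 1/49

Step 1 — x − y = 12 − 1188 = -1176. Step 2 — v_7(-1176) = 2 (factor: -1176 = −(7^2 · 24); the sign does not affect v_p). Step 3 — |x − y|_7 = 7^{-2} = 1/49.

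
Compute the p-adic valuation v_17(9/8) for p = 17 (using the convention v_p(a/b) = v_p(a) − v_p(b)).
v_17(9/8) = 0

Factor powers of 17 from the numerator and denominator of the reduced fraction: 9 = 17^0 · 9 and 8 = 17^0 · 8. Apply v_p(a/b) = v_p(a) − v_p(b): v_17(9/8) = 0 − 0 = 0.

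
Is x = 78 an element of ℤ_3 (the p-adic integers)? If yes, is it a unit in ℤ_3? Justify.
x ∈ ℤ_3 but not a unit; v_3(x) = 1 > 0

ℤ_3 = {x ∈ ℚ_3 : v_3(x) ≥ 0} and ℤ_3^× = {x ∈ ℤ_3 : v_3(x) = 0}. Here v_3(78) = v_3(num) − v_3(den) = 1; compare against these criteria.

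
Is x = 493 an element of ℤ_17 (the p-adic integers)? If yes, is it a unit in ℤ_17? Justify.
x ∈ ℤ_17 but not a unit; v_17(x) = 1 > 0

ℤ_17 = {x ∈ ℚ_17 : v_17(x) ≥ 0} and ℤ_17^× = {x ∈ ℤ_17 : v_17(x) = 0}. Here v_17(493) = v_17(num) − v_17(den) = 1; compare against these criteria.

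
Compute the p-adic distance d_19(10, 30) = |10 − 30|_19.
d_19(10, 30) = 1

Step 1 — x − y = 10 − 30 = -20. Step 2 — v_19(-20) = 0 (factor: -20 = −(19^0 · 20); the sign does not affect v_p). Step 3 — |x − y|_19 = 19^{0} = 1.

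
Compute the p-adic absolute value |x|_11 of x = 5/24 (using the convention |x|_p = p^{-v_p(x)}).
|5/24|_11 = 1

Step 1 — compute v_11(x) by factoring powers of 11 out of the numerator and denominator: v_11(5/24) = 0. Step 2 — apply |x|_p = p^{-v_p(x)} = 11^{0} = 1.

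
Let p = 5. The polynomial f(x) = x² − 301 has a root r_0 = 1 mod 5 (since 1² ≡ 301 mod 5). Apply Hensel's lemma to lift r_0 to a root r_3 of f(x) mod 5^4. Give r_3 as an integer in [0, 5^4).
r_3 = 151 (mod 625)

Hensel's recurrence: r_{i+1} = r_i − f(r_i)·(f′(r_i))^{-1} mod 5^{i+2}, with f′(x) = 2x. Iterate:
  r_0 = 1 (mod 5)
  r_1 = 1 (mod 25)
  r_2 = 26 (mod 125)
  r_3 = 151 (mod 625)
Final: r_3 = 151, and one checks f(r_3) ≡ 0 mod 5^4.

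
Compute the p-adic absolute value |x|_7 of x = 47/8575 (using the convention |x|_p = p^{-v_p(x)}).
|47/8575|_7 = 343

Step 1 — compute v_7(x) by factoring powers of 7 out of the numerator and denominator: v_7(47/8575) = -3. Step 2 — apply |x|_p = p^{-v_p(x)} = 7^{3} = 343.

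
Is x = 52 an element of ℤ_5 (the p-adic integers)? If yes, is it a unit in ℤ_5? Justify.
x ∈ ℤ_5^× (unit); v_5(x) = 0

ℤ_5 = {x ∈ ℚ_5 : v_5(x) ≥ 0} and ℤ_5^× = {x ∈ ℤ_5 : v_5(x) = 0}. Here v_5(52) = v_5(num) − v_5(den) = 0; compare against these criteria.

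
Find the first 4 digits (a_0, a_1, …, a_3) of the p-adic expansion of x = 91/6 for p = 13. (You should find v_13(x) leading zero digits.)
(a_0, …, a_3) = (0, 12, 10, 10)

v_13(91/6) = 1, so a_0 = ... = a_0 = 0. Factor out: x = 13^1 · u with u = 7/6 a unit in ℤ_13. Expand u iteratively via a_{v+i} = u_i mod 13, u_{i+1} = (u_i − a_{v+i})/13:
  u_0 = 7/6;  a_1 = 12;  u_1 = (u_0 − 12)/13 = -5/6
  u_1 = -5/6;  a_2 = 10;  u_2 = (u_1 − 10)/13 = -5/6
  u_2 = -5/6;  a_3 = 10;  u_3 = (u_2 − 10)/13 = -5/6
Digits: (0, 12, 10, 10).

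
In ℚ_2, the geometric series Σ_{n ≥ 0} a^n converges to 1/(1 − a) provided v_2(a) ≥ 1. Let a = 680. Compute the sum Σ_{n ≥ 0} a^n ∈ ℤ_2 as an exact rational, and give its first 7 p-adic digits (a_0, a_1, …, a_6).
Σ a^n = 1/(1 − a) = -1/679;  first 7 digits = (1, 0, 0, 1, 0, 1, 1)

v_2(a) = 3 ≥ 1, so the series converges in ℤ_2 to 1/(1 − a) = 1/(1 − 680) = -1/679. Expand this rational in ℤ_2: compute digits iteratively via d_i = x_i mod 2, x_{i+1} = (x_i − d_i)/2. The first 7 digits are (1, 0, 0, 1, 0, 1, 1).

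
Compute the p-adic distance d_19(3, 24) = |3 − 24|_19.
d_19(3, 24) = 1

Step 1 — x − y = 3 − 24 = -21. Step 2 — v_19(-21) = 0 (factor: -21 = −(19^0 · 21); the sign does not affect v_p). Step 3 — |x − y|_19 = 19^{0} = 1.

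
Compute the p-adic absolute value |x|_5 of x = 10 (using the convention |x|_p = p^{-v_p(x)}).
|10|_5 = 1/5

Step 1 — compute v_5(x) by factoring powers of 5 out of the numerator and denominator: v_5(10) = 1. Step 2 — apply |x|_p = p^{-v_p(x)} = 5^{-1} = 1/5.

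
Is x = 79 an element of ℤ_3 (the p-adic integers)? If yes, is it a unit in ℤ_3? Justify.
x ∈ ℤ_3^× (unit); v_3(x) = 0

ℤ_3 = {x ∈ ℚ_3 : v_3(x) ≥ 0} and ℤ_3^× = {x ∈ ℤ_3 : v_3(x) = 0}. Here v_3(79) = v_3(num) − v_3(den) = 0; compare against these criteria.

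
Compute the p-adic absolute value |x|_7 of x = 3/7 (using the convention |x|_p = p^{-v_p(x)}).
|3/7|_7 = 7

Step 1 — compute v_7(x) by factoring powers of 7 out of the numerator and denominator: v_7(3/7) = -1. Step 2 — apply |x|_p = p^{-v_p(x)} = 7^{1} = 7.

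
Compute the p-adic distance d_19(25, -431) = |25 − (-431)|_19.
d_19(25, -431) = 1/19

Step 1 — x − y = 25 − (-431) = 456. Step 2 — v_19(456) = 1 (factor: 456 = (19^1 · 24); the sign does not affect v_p). Step 3 — |x − y|_19 = 19^{-1} = 1/19.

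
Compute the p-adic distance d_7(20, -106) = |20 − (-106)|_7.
d_7(20, -106) = 1/7

Step 1 — x − y = 20 − (-106) = 126. Step 2 — v_7(126) = 1 (factor: 126 = (7^1 · 18); the sign does not affect v_p). Step 3 — |x − y|_7 = 7^{-1} = 1/7.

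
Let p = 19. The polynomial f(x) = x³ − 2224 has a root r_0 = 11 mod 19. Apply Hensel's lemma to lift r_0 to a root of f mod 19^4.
r_3 = 9302 (mod 130321)

Hensel: r_{i+1} = r_i − f(r_i)/f′(r_i) mod 19^{i+2}, where f′(x) = 3x². Iterate:
  r_0 = 11 (mod 19)
  r_1 = 277 (mod 361)
  r_2 = 2443 (mod 6859)
  r_3 = 9302 (mod 130321)
Final: r = 9302 with f(r) ≡ 0 mod 19^4.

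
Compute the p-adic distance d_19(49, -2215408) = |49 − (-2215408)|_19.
d_19(49, -2215408) = 1/130321

Step 1 — x − y = 49 − (-2215408) = 2215457. Step 2 — v_19(2215457) = 4 (factor: 2215457 = (19^4 · 17); the sign does not affect v_p). Step 3 — |x − y|_19 = 19^{-4} = 1/130321.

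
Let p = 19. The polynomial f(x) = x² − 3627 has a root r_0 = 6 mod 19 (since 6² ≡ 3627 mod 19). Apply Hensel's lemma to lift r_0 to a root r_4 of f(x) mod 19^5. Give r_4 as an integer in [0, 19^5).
r_4 = 1463348 (mod 2476099)

Hensel's recurrence: r_{i+1} = r_i − f(r_i)·(f′(r_i))^{-1} mod 19^{i+2}, with f′(x) = 2x. Iterate:
  r_0 = 6 (mod 19)
  r_1 = 215 (mod 361)
  r_2 = 2381 (mod 6859)
  r_3 = 29817 (mod 130321)
  r_4 = 1463348 (mod 2476099)
Final: r_4 = 1463348, and one checks f(r_4) ≡ 0 mod 19^5.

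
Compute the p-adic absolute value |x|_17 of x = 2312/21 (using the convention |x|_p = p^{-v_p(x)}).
|2312/21|_17 = 1/289

Step 1 — compute v_17(x) by factoring powers of 17 out of the numerator and denominator: v_17(2312/21) = 2. Step 2 — apply |x|_p = p^{-v_p(x)} = 17^{-2} = 1/289.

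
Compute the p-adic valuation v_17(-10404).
v_17(-10404) = 2

v_17(n) is the largest exponent k such that 17^k divides n. Factor out: -10404 = -17^2 · 36. (Sign doesn't affect v_p.) So v_17(-10404) = 2.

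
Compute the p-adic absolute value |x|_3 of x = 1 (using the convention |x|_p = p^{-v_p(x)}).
|1|_3 = 1

Step 1 — compute v_3(x) by factoring powers of 3 out of the numerator and denominator: v_3(1) = 0. Step 2 — apply |x|_p = p^{-v_p(x)} = 3^{0} = 1.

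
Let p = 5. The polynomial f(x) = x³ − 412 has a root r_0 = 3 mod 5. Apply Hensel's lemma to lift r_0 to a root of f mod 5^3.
r_2 = 83 (mod 125)

Hensel: r_{i+1} = r_i − f(r_i)/f′(r_i) mod 5^{i+2}, where f′(x) = 3x². Iterate:
  r_0 = 3 (mod 5)
  r_1 = 8 (mod 25)
  r_2 = 83 (mod 125)
Final: r = 83 with f(r) ≡ 0 mod 5^3.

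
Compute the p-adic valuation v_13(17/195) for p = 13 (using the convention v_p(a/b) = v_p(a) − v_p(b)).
v_13(17/195) = -1

Factor powers of 13 from the numerator and denominator of the reduced fraction: 17 = 13^0 · 17 and 195 = 13^1 · 15. Apply v_p(a/b) = v_p(a) − v_p(b): v_13(17/195) = 0 − 1 = -1.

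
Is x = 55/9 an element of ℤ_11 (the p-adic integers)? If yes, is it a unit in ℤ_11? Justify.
x ∈ ℤ_11 but not a unit; v_11(x) = 1 > 0

ℤ_11 = {x ∈ ℚ_11 : v_11(x) ≥ 0} and ℤ_11^× = {x ∈ ℤ_11 : v_11(x) = 0}. Here v_11(55/9) = v_11(num) − v_11(den) = 1; compare against these criteria.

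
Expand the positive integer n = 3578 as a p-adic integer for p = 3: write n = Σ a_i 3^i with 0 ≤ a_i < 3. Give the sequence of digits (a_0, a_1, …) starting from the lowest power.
(a_0, a_1, …) = (2, 1, 1, 0, 2, 2, 1, 1)

Repeated division by 3 gives the digits low-to-high: 3578 = 2 + 1·3^1 + 1·3^2 + 2·3^4 + 2·3^5 + 1·3^6 + 1·3^7. Digit sequence: (2, 1, 1, 0, 2, 2, 1, 1).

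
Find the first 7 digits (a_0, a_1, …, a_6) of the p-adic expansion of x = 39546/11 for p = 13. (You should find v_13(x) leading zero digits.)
(a_0, …, a_6) = (0, 0, 0, 4, 1, 7, 3)

v_13(39546/11) = 3, so a_0 = ... = a_2 = 0. Factor out: x = 13^3 · u with u = 18/11 a unit in ℤ_13. Expand u iteratively via a_{v+i} = u_i mod 13, u_{i+1} = (u_i − a_{v+i})/13:
  u_0 = 18/11;  a_3 = 4;  u_1 = (u_0 − 4)/13 = -2/11
  u_1 = -2/11;  a_4 = 1;  u_2 = (u_1 − 1)/13 = -1/11
  u_2 = -1/11;  a_5 = 7;  u_3 = (u_2 − 7)/13 = -6/11
  u_3 = -6/11;  a_6 = 3;  u_4 = (u_3 − 3)/13 = -3/11
Digits: (0, 0, 0, 4, 1, 7, 3).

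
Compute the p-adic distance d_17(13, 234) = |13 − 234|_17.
d_17(13, 234) = 1/17

Step 1 — x − y = 13 − 234 = -221. Step 2 — v_17(-221) = 1 (factor: -221 = −(17^1 · 13); the sign does not affect v_p). Step 3 — |x − y|_17 = 17^{-1} = 1/17.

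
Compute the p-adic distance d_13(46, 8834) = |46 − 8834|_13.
d_13(46, 8834) = 1/2197

Step 1 — x − y = 46 − 8834 = -8788. Step 2 — v_13(-8788) = 3 (factor: -8788 = −(13^3 · 4); the sign does not affect v_p). Step 3 — |x − y|_13 = 13^{-3} = 1/2197.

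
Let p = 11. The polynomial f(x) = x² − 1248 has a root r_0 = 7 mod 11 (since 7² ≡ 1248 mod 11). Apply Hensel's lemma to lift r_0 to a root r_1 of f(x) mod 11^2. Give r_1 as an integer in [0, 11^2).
r_1 = 84 (mod 121)

Hensel's recurrence: r_{i+1} = r_i − f(r_i)·(f′(r_i))^{-1} mod 11^{i+2}, with f′(x) = 2x. Iterate:
  r_0 = 7 (mod 11)
  r_1 = 84 (mod 121)
Final: r_1 = 84, and one checks f(r_1) ≡ 0 mod 11^2.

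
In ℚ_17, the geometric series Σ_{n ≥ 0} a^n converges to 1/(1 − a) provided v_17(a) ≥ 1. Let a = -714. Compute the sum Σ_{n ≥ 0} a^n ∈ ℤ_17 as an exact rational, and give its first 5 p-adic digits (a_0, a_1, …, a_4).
Σ a^n = 1/(1 − a) = 1/715;  first 5 digits = (1, 9, 10, 16, 15)

v_17(a) = 1 ≥ 1, so the series converges in ℤ_17 to 1/(1 − a) = 1/(1 − (-714)) = 1/715. Expand this rational in ℤ_17: compute digits iteratively via d_i = x_i mod 17, x_{i+1} = (x_i − d_i)/17. The first 5 digits are (1, 9, 10, 16, 15).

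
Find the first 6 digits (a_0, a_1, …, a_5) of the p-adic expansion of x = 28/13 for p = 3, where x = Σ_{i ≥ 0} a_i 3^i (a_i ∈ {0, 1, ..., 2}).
(a_0, …, a_5) = (1, 2, 2, 1, 1, 2)

v_3(28/13) = 0 (numerator and denominator both coprime to 3), so x ∈ ℤ_3^×. Compute digits iteratively via a_i = x_i mod 3, x_{i+1} = (x_i − a_i)/3, with x_0 = x:
  x_0 = 28/13;  a_0 = 1;  x_1 = (x_0 − 1)/3 = 5/13
  x_1 = 5/13;  a_1 = 2;  x_2 = (x_1 − 2)/3 = -7/13
  x_2 = -7/13;  a_2 = 2;  x_3 = (x_2 − 2)/3 = -11/13
  x_3 = -11/13;  a_3 = 1;  x_4 = (x_3 − 1)/3 = -8/13
  x_4 = -8/13;  a_4 = 1;  x_5 = (x_4 − 1)/3 = -7/13
  x_5 = -7/13;  a_5 = 2;  x_6 = (x_5 − 2)/3 = -11/13
Digits: (1, 2, 2, 1, 1, 2).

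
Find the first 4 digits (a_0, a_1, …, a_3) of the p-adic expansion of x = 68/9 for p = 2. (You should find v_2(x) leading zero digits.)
(a_0, …, a_3) = (0, 0, 1, 0)

v_2(68/9) = 2, so a_0 = ... = a_1 = 0. Factor out: x = 2^2 · u with u = 17/9 a unit in ℤ_2. Expand u iteratively via a_{v+i} = u_i mod 2, u_{i+1} = (u_i − a_{v+i})/2:
  u_0 = 17/9;  a_2 = 1;  u_1 = (u_0 − 1)/2 = 4/9
  u_1 = 4/9;  a_3 = 0;  u_2 = (u_1 − 0)/2 = 2/9
Digits: (0, 0, 1, 0).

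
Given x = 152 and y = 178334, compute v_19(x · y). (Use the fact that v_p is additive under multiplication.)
v_19(27106768) = 4

v_p(x) = 1 (factor: 152 = 19^1 · 8); v_p(y) = 3 (factor: 178334 = 19^3 · 26). Additivity: v_p(xy) = v_p(x) + v_p(y) = 1 + 3 = 4. (Direct check: xy = 27106768 = 19^4 · (208).)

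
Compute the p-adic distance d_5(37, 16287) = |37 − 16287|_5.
d_5(37, 16287) = 1/625

Step 1 — x − y = 37 − 16287 = -16250. Step 2 — v_5(-16250) = 4 (factor: -16250 = −(5^4 · 26); the sign does not affect v_p). Step 3 — |x − y|_5 = 5^{-4} = 1/625.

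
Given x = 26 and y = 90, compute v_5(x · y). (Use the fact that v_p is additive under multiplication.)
v_5(2340) = 1

v_p(x) = 0 (factor: 26 = 5^0 · 26); v_p(y) = 1 (factor: 90 = 5^1 · 18). Additivity: v_p(xy) = v_p(x) + v_p(y) = 0 + 1 = 1. (Direct check: xy = 2340 = 5^1 · (468).)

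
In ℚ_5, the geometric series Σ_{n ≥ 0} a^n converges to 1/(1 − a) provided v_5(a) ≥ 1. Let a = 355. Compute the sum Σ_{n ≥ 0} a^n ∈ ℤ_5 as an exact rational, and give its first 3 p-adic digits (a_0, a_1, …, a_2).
Σ a^n = 1/(1 − a) = -1/354;  first 3 digits = (1, 1, 0)

v_5(a) = 1 ≥ 1, so the series converges in ℤ_5 to 1/(1 − a) = 1/(1 − 355) = -1/354. Expand this rational in ℤ_5: compute digits iteratively via d_i = x_i mod 5, x_{i+1} = (x_i − d_i)/5. The first 3 digits are (1, 1, 0).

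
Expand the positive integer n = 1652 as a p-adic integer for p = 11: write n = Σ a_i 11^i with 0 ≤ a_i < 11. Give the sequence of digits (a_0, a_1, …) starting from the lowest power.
(a_0, a_1, …) = (2, 7, 2, 1)

Repeated division by 11 gives the digits low-to-high: 1652 = 2 + 7·11^1 + 2·11^2 + 1·11^3. Digit sequence: (2, 7, 2, 1).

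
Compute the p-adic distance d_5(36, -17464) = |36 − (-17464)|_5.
d_5(36, -17464) = 1/625

Step 1 — x − y = 36 − (-17464) = 17500. Step 2 — v_5(17500) = 4 (factor: 17500 = (5^4 · 28); the sign does not affect v_p). Step 3 — |x − y|_5 = 5^{-4} = 1/625.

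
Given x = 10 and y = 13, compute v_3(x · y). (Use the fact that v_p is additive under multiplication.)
v_3(130) = 0

v_p(x) = 0 (factor: 10 = 3^0 · 10); v_p(y) = 0 (factor: 13 = 3^0 · 13). Additivity: v_p(xy) = v_p(x) + v_p(y) = 0 + 0 = 0. (Direct check: xy = 130 = 3^0 · (130).)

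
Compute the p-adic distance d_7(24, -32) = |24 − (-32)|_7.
d_7(24, -32) = 1/7

Step 1 — x − y = 24 − (-32) = 56. Step 2 — v_7(56) = 1 (factor: 56 = (7^1 · 8); the sign does not affect v_p). Step 3 — |x − y|_7 = 7^{-1} = 1/7.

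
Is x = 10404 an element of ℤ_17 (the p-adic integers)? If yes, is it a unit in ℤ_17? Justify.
x ∈ ℤ_17 but not a unit; v_17(x) = 2 > 0

ℤ_17 = {x ∈ ℚ_17 : v_17(x) ≥ 0} and ℤ_17^× = {x ∈ ℤ_17 : v_17(x) = 0}. Here v_17(10404) = v_17(num) − v_17(den) = 2; compare against these criteria.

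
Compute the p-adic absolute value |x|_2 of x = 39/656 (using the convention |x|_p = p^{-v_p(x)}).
|39/656|_2 = 16

Step 1 — compute v_2(x) by factoring powers of 2 out of the numerator and denominator: v_2(39/656) = -4. Step 2 — apply |x|_p = p^{-v_p(x)} = 2^{4} = 16.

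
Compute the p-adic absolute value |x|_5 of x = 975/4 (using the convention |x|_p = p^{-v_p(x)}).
|975/4|_5 = 1/25

Step 1 — compute v_5(x) by factoring powers of 5 out of the numerator and denominator: v_5(975/4) = 2. Step 2 — apply |x|_p = p^{-v_p(x)} = 5^{-2} = 1/25.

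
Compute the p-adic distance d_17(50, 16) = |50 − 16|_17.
d_17(50, 16) = 1/17

Step 1 — x − y = 50 − 16 = 34. Step 2 — v_17(34) = 1 (factor: 34 = (17^1 · 2); the sign does not affect v_p). Step 3 — |x − y|_17 = 17^{-1} = 1/17.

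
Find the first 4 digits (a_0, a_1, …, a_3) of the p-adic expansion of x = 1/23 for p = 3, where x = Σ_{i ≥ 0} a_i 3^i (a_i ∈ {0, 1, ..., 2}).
(a_0, …, a_3) = (2, 0, 2, 2)

v_3(1/23) = 0 (numerator and denominator both coprime to 3), so x ∈ ℤ_3^×. Compute digits iteratively via a_i = x_i mod 3, x_{i+1} = (x_i − a_i)/3, with x_0 = x:
  x_0 = 1/23;  a_0 = 2;  x_1 = (x_0 − 2)/3 = -15/23
  x_1 = -15/23;  a_1 = 0;  x_2 = (x_1 − 0)/3 = -5/23
  x_2 = -5/23;  a_2 = 2;  x_3 = (x_2 − 2)/3 = -17/23
  x_3 = -17/23;  a_3 = 2;  x_4 = (x_3 − 2)/3 = -21/23
Digits: (2, 0, 2, 2).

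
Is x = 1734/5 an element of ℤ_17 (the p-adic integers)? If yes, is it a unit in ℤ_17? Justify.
x ∈ ℤ_17 but not a unit; v_17(x) = 2 > 0

ℤ_17 = {x ∈ ℚ_17 : v_17(x) ≥ 0} and ℤ_17^× = {x ∈ ℤ_17 : v_17(x) = 0}. Here v_17(1734/5) = v_17(num) − v_17(den) = 2; compare against these criteria.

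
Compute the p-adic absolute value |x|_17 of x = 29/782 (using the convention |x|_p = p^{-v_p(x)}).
|29/782|_17 = 17

Step 1 — compute v_17(x) by factoring powers of 17 out of the numerator and denominator: v_17(29/782) = -1. Step 2 — apply |x|_p = p^{-v_p(x)} = 17^{1} = 17.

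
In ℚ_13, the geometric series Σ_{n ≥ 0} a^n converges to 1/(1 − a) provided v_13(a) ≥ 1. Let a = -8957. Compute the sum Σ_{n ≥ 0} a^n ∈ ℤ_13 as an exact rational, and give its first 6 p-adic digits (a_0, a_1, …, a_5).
Σ a^n = 1/(1 − a) = 1/8958;  first 6 digits = (1, 0, 12, 8, 0, 8)

v_13(a) = 2 ≥ 1, so the series converges in ℤ_13 to 1/(1 − a) = 1/(1 − (-8957)) = 1/8958. Expand this rational in ℤ_13: compute digits iteratively via d_i = x_i mod 13, x_{i+1} = (x_i − d_i)/13. The first 6 digits are (1, 0, 12, 8, 0, 8).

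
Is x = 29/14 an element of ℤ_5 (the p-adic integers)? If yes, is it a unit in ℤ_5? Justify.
x ∈ ℤ_5^× (unit); v_5(x) = 0

ℤ_5 = {x ∈ ℚ_5 : v_5(x) ≥ 0} and ℤ_5^× = {x ∈ ℤ_5 : v_5(x) = 0}. Here v_5(29/14) = v_5(num) − v_5(den) = 0; compare against these criteria.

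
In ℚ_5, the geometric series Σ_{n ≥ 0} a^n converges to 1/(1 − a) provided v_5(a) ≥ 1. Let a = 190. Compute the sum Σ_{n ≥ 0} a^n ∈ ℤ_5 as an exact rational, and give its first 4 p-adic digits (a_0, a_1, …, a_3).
Σ a^n = 1/(1 − a) = -1/189;  first 4 digits = (1, 3, 1, 2)

v_5(a) = 1 ≥ 1, so the series converges in ℤ_5 to 1/(1 − a) = 1/(1 − 190) = -1/189. Expand this rational in ℤ_5: compute digits iteratively via d_i = x_i mod 5, x_{i+1} = (x_i − d_i)/5. The first 4 digits are (1, 3, 1, 2).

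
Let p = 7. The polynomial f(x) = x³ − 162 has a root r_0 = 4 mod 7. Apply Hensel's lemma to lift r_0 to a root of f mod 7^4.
r_3 = 2307 (mod 2401)

Hensel: r_{i+1} = r_i − f(r_i)/f′(r_i) mod 7^{i+2}, where f′(x) = 3x². Iterate:
  r_0 = 4 (mod 7)
  r_1 = 4 (mod 49)
  r_2 = 249 (mod 343)
  r_3 = 2307 (mod 2401)
Final: r = 2307 with f(r) ≡ 0 mod 7^4.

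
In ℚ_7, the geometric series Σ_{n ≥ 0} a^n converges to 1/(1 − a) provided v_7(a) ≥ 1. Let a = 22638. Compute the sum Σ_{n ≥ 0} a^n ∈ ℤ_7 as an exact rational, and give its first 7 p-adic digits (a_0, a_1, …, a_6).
Σ a^n = 1/(1 − a) = -1/22637;  first 7 digits = (1, 0, 0, 3, 2, 1, 2)

v_7(a) = 3 ≥ 1, so the series converges in ℤ_7 to 1/(1 − a) = 1/(1 − 22638) = -1/22637. Expand this rational in ℤ_7: compute digits iteratively via d_i = x_i mod 7, x_{i+1} = (x_i − d_i)/7. The first 7 digits are (1, 0, 0, 3, 2, 1, 2).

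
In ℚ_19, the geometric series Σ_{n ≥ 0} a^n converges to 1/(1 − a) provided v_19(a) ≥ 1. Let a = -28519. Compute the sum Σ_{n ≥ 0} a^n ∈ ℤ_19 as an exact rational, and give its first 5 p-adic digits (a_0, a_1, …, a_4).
Σ a^n = 1/(1 − a) = 1/28520;  first 5 digits = (1, 0, 16, 14, 8)

v_19(a) = 2 ≥ 1, so the series converges in ℤ_19 to 1/(1 − a) = 1/(1 − (-28519)) = 1/28520. Expand this rational in ℤ_19: compute digits iteratively via d_i = x_i mod 19, x_{i+1} = (x_i − d_i)/19. The first 5 digits are (1, 0, 16, 14, 8).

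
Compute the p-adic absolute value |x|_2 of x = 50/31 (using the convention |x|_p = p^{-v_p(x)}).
|50/31|_2 = 1/2

Step 1 — compute v_2(x) by factoring powers of 2 out of the numerator and denominator: v_2(50/31) = 1. Step 2 — apply |x|_p = p^{-v_p(x)} = 2^{-1} = 1/2.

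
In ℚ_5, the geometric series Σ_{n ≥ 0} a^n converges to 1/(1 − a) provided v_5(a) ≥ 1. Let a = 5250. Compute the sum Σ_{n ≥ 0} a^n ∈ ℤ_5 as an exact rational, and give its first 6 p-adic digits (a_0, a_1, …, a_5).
Σ a^n = 1/(1 − a) = -1/5249;  first 6 digits = (1, 0, 0, 2, 3, 1)

v_5(a) = 3 ≥ 1, so the series converges in ℤ_5 to 1/(1 − a) = 1/(1 − 5250) = -1/5249. Expand this rational in ℤ_5: compute digits iteratively via d_i = x_i mod 5, x_{i+1} = (x_i − d_i)/5. The first 6 digits are (1, 0, 0, 2, 3, 1).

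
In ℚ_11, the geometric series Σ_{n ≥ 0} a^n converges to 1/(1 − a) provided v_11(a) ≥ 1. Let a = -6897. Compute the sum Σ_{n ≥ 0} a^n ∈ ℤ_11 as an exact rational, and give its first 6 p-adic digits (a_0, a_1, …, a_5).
Σ a^n = 1/(1 − a) = 1/6898;  first 6 digits = (1, 0, 9, 5, 3, 9)

v_11(a) = 2 ≥ 1, so the series converges in ℤ_11 to 1/(1 − a) = 1/(1 − (-6897)) = 1/6898. Expand this rational in ℤ_11: compute digits iteratively via d_i = x_i mod 11, x_{i+1} = (x_i − d_i)/11. The first 6 digits are (1, 0, 9, 5, 3, 9).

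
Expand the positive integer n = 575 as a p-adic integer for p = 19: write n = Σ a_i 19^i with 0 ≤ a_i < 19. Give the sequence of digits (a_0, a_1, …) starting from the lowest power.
(a_0, a_1, …) = (5, 11, 1)

Repeated division by 19 gives the digits low-to-high: 575 = 5 + 11·19^1 + 1·19^2. Digit sequence: (5, 11, 1).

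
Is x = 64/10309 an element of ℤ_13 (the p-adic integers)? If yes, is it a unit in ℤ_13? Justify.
x ∉ ℤ_13 (v_13(x) = -2 < 0)

ℤ_13 = {x ∈ ℚ_13 : v_13(x) ≥ 0} and ℤ_13^× = {x ∈ ℤ_13 : v_13(x) = 0}. Here v_13(64/10309) = v_13(num) − v_13(den) = -2; compare against these criteria.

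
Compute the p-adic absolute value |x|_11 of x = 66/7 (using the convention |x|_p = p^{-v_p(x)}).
|66/7|_11 = 1/11

Step 1 — compute v_11(x) by factoring powers of 11 out of the numerator and denominator: v_11(66/7) = 1. Step 2 — apply |x|_p = p^{-v_p(x)} = 11^{-1} = 1/11.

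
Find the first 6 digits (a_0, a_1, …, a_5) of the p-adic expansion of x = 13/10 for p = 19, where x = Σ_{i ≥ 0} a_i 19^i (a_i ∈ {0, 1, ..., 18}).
(a_0, …, a_5) = (7, 13, 5, 13, 5, 13)

v_19(13/10) = 0 (numerator and denominator both coprime to 19), so x ∈ ℤ_19^×. Compute digits iteratively via a_i = x_i mod 19, x_{i+1} = (x_i − a_i)/19, with x_0 = x:
  x_0 = 13/10;  a_0 = 7;  x_1 = (x_0 − 7)/19 = -3/10
  x_1 = -3/10;  a_1 = 13;  x_2 = (x_1 − 13)/19 = -7/10
  x_2 = -7/10;  a_2 = 5;  x_3 = (x_2 − 5)/19 = -3/10
  x_3 = -3/10;  a_3 = 13;  x_4 = (x_3 − 13)/19 = -7/10
  x_4 = -7/10;  a_4 = 5;  x_5 = (x_4 − 5)/19 = -3/10
  x_5 = -3/10;  a_5 = 13;  x_6 = (x_5 − 13)/19 = -7/10
Digits: (7, 13, 5, 13, 5, 13).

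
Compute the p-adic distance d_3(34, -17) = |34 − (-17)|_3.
d_3(34, -17) = 1/3

Step 1 — x − y = 34 − (-17) = 51. Step 2 — v_3(51) = 1 (factor: 51 = (3^1 · 17); the sign does not affect v_p). Step 3 — |x − y|_3 = 3^{-1} = 1/3.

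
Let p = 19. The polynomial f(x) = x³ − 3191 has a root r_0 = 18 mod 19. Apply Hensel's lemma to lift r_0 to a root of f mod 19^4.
r_3 = 35719 (mod 130321)

Hensel: r_{i+1} = r_i − f(r_i)/f′(r_i) mod 19^{i+2}, where f′(x) = 3x². Iterate:
  r_0 = 18 (mod 19)
  r_1 = 341 (mod 361)
  r_2 = 1424 (mod 6859)
  r_3 = 35719 (mod 130321)
Final: r = 35719 with f(r) ≡ 0 mod 19^4.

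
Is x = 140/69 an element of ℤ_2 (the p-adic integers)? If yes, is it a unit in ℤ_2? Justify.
x ∈ ℤ_2 but not a unit; v_2(x) = 2 > 0

ℤ_2 = {x ∈ ℚ_2 : v_2(x) ≥ 0} and ℤ_2^× = {x ∈ ℤ_2 : v_2(x) = 0}. Here v_2(140/69) = v_2(num) − v_2(den) = 2; compare against these criteria.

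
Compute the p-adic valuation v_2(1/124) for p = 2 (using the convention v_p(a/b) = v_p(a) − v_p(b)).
v_2(1/124) = -2

Factor powers of 2 from the numerator and denominator of the reduced fraction: 1 = 2^0 · 1 and 124 = 2^2 · 31. Apply v_p(a/b) = v_p(a) − v_p(b): v_2(1/124) = 0 − 2 = -2.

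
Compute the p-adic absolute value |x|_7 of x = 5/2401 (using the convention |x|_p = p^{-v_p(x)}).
|5/2401|_7 = 2401

Step 1 — compute v_7(x) by factoring powers of 7 out of the numerator and denominator: v_7(5/2401) = -4. Step 2 — apply |x|_p = p^{-v_p(x)} = 7^{4} = 2401.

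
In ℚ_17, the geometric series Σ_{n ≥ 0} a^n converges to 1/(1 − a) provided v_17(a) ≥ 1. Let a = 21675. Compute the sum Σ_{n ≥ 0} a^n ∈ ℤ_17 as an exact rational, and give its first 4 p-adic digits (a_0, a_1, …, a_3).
Σ a^n = 1/(1 − a) = -1/21674;  first 4 digits = (1, 0, 7, 4)

v_17(a) = 2 ≥ 1, so the series converges in ℤ_17 to 1/(1 − a) = 1/(1 − 21675) = -1/21674. Expand this rational in ℤ_17: compute digits iteratively via d_i = x_i mod 17, x_{i+1} = (x_i − d_i)/17. The first 4 digits are (1, 0, 7, 4).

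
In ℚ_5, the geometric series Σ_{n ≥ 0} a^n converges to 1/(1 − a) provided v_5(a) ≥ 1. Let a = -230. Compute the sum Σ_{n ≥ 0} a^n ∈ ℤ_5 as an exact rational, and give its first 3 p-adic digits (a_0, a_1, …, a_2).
Σ a^n = 1/(1 − a) = 1/231;  first 3 digits = (1, 4, 1)

v_5(a) = 1 ≥ 1, so the series converges in ℤ_5 to 1/(1 − a) = 1/(1 − (-230)) = 1/231. Expand this rational in ℤ_5: compute digits iteratively via d_i = x_i mod 5, x_{i+1} = (x_i − d_i)/5. The first 3 digits are (1, 4, 1).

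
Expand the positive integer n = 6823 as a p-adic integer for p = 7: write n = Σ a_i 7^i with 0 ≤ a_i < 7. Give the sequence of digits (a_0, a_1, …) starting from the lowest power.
(a_0, a_1, …) = (5, 1, 6, 5, 2)

Repeated division by 7 gives the digits low-to-high: 6823 = 5 + 1·7^1 + 6·7^2 + 5·7^3 + 2·7^4. Digit sequence: (5, 1, 6, 5, 2).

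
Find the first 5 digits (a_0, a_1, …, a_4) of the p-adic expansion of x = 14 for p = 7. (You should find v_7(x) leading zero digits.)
(a_0, …, a_4) = (0, 2, 0, 0, 0)

v_7(14) = 1, so a_0 = ... = a_0 = 0. Factor out: x = 7^1 · u with u = 2 a unit in ℤ_7. Expand u iteratively via a_{v+i} = u_i mod 7, u_{i+1} = (u_i − a_{v+i})/7:
  u_0 = 2;  a_1 = 2;  u_1 = (u_0 − 2)/7 = 0
  u_1 = 0;  a_2 = 0;  u_2 = (u_1 − 0)/7 = 0
  u_2 = 0;  a_3 = 0;  u_3 = (u_2 − 0)/7 = 0
  u_3 = 0;  a_4 = 0;  u_4 = (u_3 − 0)/7 = 0
Digits: (0, 2, 0, 0, 0).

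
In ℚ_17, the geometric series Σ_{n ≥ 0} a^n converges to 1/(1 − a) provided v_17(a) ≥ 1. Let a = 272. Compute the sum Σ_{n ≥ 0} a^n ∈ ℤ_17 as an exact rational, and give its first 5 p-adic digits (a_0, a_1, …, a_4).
Σ a^n = 1/(1 − a) = -1/271;  first 5 digits = (1, 16, 1, 14, 4)

v_17(a) = 1 ≥ 1, so the series converges in ℤ_17 to 1/(1 − a) = 1/(1 − 272) = -1/271. Expand this rational in ℤ_17: compute digits iteratively via d_i = x_i mod 17, x_{i+1} = (x_i − d_i)/17. The first 5 digits are (1, 16, 1, 14, 4).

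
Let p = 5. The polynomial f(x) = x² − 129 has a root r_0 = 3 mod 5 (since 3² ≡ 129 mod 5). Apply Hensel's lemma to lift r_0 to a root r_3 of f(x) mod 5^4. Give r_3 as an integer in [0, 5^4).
r_3 = 123 (mod 625)

Hensel's recurrence: r_{i+1} = r_i − f(r_i)·(f′(r_i))^{-1} mod 5^{i+2}, with f′(x) = 2x. Iterate:
  r_0 = 3 (mod 5)
  r_1 = 23 (mod 25)
  r_2 = 123 (mod 125)
  r_3 = 123 (mod 625)
Final: r_3 = 123, and one checks f(r_3) ≡ 0 mod 5^4.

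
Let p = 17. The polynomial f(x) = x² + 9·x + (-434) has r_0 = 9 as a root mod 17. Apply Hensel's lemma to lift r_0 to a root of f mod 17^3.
r_2 = 2117 (mod 4913)

Hensel: r_{i+1} = r_i − f(r_i)·(f′(r_i))^{-1} mod 17^{i+2}, f′(x) = 2x + 9. Iterate:
  r_0 = 9 (mod 17)
  r_1 = 94 (mod 289)
  r_2 = 2117 (mod 4913)
Final: r = 2117 satisfies f(r) ≡ 0 mod 17^3.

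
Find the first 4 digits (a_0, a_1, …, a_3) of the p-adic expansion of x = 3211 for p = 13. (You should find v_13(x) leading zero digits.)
(a_0, …, a_3) = (0, 0, 6, 1)

v_13(3211) = 2, so a_0 = ... = a_1 = 0. Factor out: x = 13^2 · u with u = 19 a unit in ℤ_13. Expand u iteratively via a_{v+i} = u_i mod 13, u_{i+1} = (u_i − a_{v+i})/13:
  u_0 = 19;  a_2 = 6;  u_1 = (u_0 − 6)/13 = 1
  u_1 = 1;  a_3 = 1;  u_2 = (u_1 − 1)/13 = 0
Digits: (0, 0, 6, 1).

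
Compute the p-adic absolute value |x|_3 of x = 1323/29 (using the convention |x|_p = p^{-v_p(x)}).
|1323/29|_3 = 1/27

Step 1 — compute v_3(x) by factoring powers of 3 out of the numerator and denominator: v_3(1323/29) = 3. Step 2 — apply |x|_p = p^{-v_p(x)} = 3^{-3} = 1/27.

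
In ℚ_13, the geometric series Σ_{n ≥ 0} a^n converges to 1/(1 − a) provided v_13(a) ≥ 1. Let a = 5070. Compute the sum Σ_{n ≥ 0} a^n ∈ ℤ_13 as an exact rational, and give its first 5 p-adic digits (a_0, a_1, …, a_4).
Σ a^n = 1/(1 − a) = -1/5069;  first 5 digits = (1, 0, 4, 2, 3)

v_13(a) = 2 ≥ 1, so the series converges in ℤ_13 to 1/(1 − a) = 1/(1 − 5070) = -1/5069. Expand this rational in ℤ_13: compute digits iteratively via d_i = x_i mod 13, x_{i+1} = (x_i − d_i)/13. The first 5 digits are (1, 0, 4, 2, 3).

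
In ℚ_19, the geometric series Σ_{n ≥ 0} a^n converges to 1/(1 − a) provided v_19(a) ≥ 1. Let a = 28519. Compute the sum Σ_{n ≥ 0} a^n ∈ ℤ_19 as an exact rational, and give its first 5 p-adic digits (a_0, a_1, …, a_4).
Σ a^n = 1/(1 − a) = -1/28518;  first 5 digits = (1, 0, 3, 4, 9)

v_19(a) = 2 ≥ 1, so the series converges in ℤ_19 to 1/(1 − a) = 1/(1 − 28519) = -1/28518. Expand this rational in ℤ_19: compute digits iteratively via d_i = x_i mod 19, x_{i+1} = (x_i − d_i)/19. The first 5 digits are (1, 0, 3, 4, 9).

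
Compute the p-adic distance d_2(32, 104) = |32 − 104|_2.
d_2(32, 104) = 1/8

Step 1 — x − y = 32 − 104 = -72. Step 2 — v_2(-72) = 3 (factor: -72 = −(2^3 · 9); the sign does not affect v_p). Step 3 — |x − y|_2 = 2^{-3} = 1/8.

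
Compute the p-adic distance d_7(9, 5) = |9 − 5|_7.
d_7(9, 5) = 1

Step 1 — x − y = 9 − 5 = 4. Step 2 — v_7(4) = 0 (factor: 4 = (7^0 · 4); the sign does not affect v_p). Step 3 — |x − y|_7 = 7^{0} = 1.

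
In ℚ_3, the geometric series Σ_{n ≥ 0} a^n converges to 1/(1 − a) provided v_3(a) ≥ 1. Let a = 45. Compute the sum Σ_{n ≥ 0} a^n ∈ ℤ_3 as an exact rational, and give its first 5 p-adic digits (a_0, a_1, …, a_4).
Σ a^n = 1/(1 − a) = -1/44;  first 5 digits = (1, 0, 2, 1, 1)

v_3(a) = 2 ≥ 1, so the series converges in ℤ_3 to 1/(1 − a) = 1/(1 − 45) = -1/44. Expand this rational in ℤ_3: compute digits iteratively via d_i = x_i mod 3, x_{i+1} = (x_i − d_i)/3. The first 5 digits are (1, 0, 2, 1, 1).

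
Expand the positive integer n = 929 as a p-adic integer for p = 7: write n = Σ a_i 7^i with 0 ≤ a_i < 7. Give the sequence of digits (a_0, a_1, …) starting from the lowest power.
(a_0, a_1, …) = (5, 6, 4, 2)

Repeated division by 7 gives the digits low-to-high: 929 = 5 + 6·7^1 + 4·7^2 + 2·7^3. Digit sequence: (5, 6, 4, 2).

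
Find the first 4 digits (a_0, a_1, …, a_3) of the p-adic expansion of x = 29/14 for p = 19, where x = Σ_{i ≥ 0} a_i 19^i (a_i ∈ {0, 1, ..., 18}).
(a_0, …, a_3) = (17, 6, 1, 4)

v_19(29/14) = 0 (numerator and denominator both coprime to 19), so x ∈ ℤ_19^×. Compute digits iteratively via a_i = x_i mod 19, x_{i+1} = (x_i − a_i)/19, with x_0 = x:
  x_0 = 29/14;  a_0 = 17;  x_1 = (x_0 − 17)/19 = -11/14
  x_1 = -11/14;  a_1 = 6;  x_2 = (x_1 − 6)/19 = -5/14
  x_2 = -5/14;  a_2 = 1;  x_3 = (x_2 − 1)/19 = -1/14
  x_3 = -1/14;  a_3 = 4;  x_4 = (x_3 − 4)/19 = -3/14
Digits: (17, 6, 1, 4).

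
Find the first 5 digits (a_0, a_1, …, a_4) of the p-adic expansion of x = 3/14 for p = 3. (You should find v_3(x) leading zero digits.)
(a_0, …, a_4) = (0, 2, 0, 0, 1)

v_3(3/14) = 1, so a_0 = ... = a_0 = 0. Factor out: x = 3^1 · u with u = 1/14 a unit in ℤ_3. Expand u iteratively via a_{v+i} = u_i mod 3, u_{i+1} = (u_i − a_{v+i})/3:
  u_0 = 1/14;  a_1 = 2;  u_1 = (u_0 − 2)/3 = -9/14
  u_1 = -9/14;  a_2 = 0;  u_2 = (u_1 − 0)/3 = -3/14
  u_2 = -3/14;  a_3 = 0;  u_3 = (u_2 − 0)/3 = -1/14
  u_3 = -1/14;  a_4 = 1;  u_4 = (u_3 − 1)/3 = -5/14
Digits: (0, 2, 0, 0, 1).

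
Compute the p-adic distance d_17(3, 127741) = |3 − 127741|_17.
d_17(3, 127741) = 1/4913

Step 1 — x − y = 3 − 127741 = -127738. Step 2 — v_17(-127738) = 3 (factor: -127738 = −(17^3 · 26); the sign does not affect v_p). Step 3 — |x − y|_17 = 17^{-3} = 1/4913.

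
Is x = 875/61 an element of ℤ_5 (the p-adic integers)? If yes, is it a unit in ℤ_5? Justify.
x ∈ ℤ_5 but not a unit; v_5(x) = 3 > 0

ℤ_5 = {x ∈ ℚ_5 : v_5(x) ≥ 0} and ℤ_5^× = {x ∈ ℤ_5 : v_5(x) = 0}. Here v_5(875/61) = v_5(num) − v_5(den) = 3; compare against these criteria.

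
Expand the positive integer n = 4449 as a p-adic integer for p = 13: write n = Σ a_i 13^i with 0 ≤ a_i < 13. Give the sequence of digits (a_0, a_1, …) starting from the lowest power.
(a_0, a_1, …) = (3, 4, 0, 2)

Repeated division by 13 gives the digits low-to-high: 4449 = 3 + 4·13^1 + 2·13^3. Digit sequence: (3, 4, 0, 2).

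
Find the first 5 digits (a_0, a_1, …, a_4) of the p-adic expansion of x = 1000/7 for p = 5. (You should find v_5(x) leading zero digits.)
(a_0, …, a_4) = (0, 0, 0, 4, 3)

v_5(1000/7) = 3, so a_0 = ... = a_2 = 0. Factor out: x = 5^3 · u with u = 8/7 a unit in ℤ_5. Expand u iteratively via a_{v+i} = u_i mod 5, u_{i+1} = (u_i − a_{v+i})/5:
  u_0 = 8/7;  a_3 = 4;  u_1 = (u_0 − 4)/5 = -4/7
  u_1 = -4/7;  a_4 = 3;  u_2 = (u_1 − 3)/5 = -5/7
Digits: (0, 0, 0, 4, 3).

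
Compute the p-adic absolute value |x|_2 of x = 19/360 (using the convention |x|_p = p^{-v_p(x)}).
|19/360|_2 = 8

Step 1 — compute v_2(x) by factoring powers of 2 out of the numerator and denominator: v_2(19/360) = -3. Step 2 — apply |x|_p = p^{-v_p(x)} = 2^{3} = 8.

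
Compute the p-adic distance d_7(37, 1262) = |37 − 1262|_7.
d_7(37, 1262) = 1/49

Step 1 — x − y = 37 − 1262 = -1225. Step 2 — v_7(-1225) = 2 (factor: -1225 = −(7^2 · 25); the sign does not affect v_p). Step 3 — |x − y|_7 = 7^{-2} = 1/49.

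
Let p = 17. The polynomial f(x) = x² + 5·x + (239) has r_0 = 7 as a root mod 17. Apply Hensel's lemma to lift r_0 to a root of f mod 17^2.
r_1 = 279 (mod 289)

Hensel: r_{i+1} = r_i − f(r_i)·(f′(r_i))^{-1} mod 17^{i+2}, f′(x) = 2x + 5. Iterate:
  r_0 = 7 (mod 17)
  r_1 = 279 (mod 289)
Final: r = 279 satisfies f(r) ≡ 0 mod 17^2.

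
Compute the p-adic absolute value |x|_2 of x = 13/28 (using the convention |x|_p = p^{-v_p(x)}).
|13/28|_2 = 4

Step 1 — compute v_2(x) by factoring powers of 2 out of the numerator and denominator: v_2(13/28) = -2. Step 2 — apply |x|_p = p^{-v_p(x)} = 2^{2} = 4.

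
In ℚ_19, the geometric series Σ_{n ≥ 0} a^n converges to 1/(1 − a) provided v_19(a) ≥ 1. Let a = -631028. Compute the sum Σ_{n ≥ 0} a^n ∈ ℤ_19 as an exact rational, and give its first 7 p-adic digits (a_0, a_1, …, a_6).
Σ a^n = 1/(1 − a) = 1/631029;  first 7 digits = (1, 0, 0, 3, 14, 18, 8)

v_19(a) = 3 ≥ 1, so the series converges in ℤ_19 to 1/(1 − a) = 1/(1 − (-631028)) = 1/631029. Expand this rational in ℤ_19: compute digits iteratively via d_i = x_i mod 19, x_{i+1} = (x_i − d_i)/19. The first 7 digits are (1, 0, 0, 3, 14, 18, 8).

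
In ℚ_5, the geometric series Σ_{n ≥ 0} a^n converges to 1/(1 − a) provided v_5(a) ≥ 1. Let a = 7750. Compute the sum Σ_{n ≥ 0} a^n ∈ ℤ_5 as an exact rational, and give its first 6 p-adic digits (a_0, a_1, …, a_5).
Σ a^n = 1/(1 − a) = -1/7749;  first 6 digits = (1, 0, 0, 2, 2, 2)

v_5(a) = 3 ≥ 1, so the series converges in ℤ_5 to 1/(1 − a) = 1/(1 − 7750) = -1/7749. Expand this rational in ℤ_5: compute digits iteratively via d_i = x_i mod 5, x_{i+1} = (x_i − d_i)/5. The first 6 digits are (1, 0, 0, 2, 2, 2).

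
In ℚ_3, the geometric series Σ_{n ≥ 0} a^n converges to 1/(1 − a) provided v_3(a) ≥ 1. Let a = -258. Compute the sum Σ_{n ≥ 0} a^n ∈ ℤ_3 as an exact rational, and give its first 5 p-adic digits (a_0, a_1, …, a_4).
Σ a^n = 1/(1 − a) = 1/259;  first 5 digits = (1, 1, 2, 2, 0)

v_3(a) = 1 ≥ 1, so the series converges in ℤ_3 to 1/(1 − a) = 1/(1 − (-258)) = 1/259. Expand this rational in ℤ_3: compute digits iteratively via d_i = x_i mod 3, x_{i+1} = (x_i − d_i)/3. The first 5 digits are (1, 1, 2, 2, 0).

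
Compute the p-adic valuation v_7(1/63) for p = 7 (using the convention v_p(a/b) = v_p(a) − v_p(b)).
v_7(1/63) = -1

Factor powers of 7 from the numerator and denominator of the reduced fraction: 1 = 7^0 · 1 and 63 = 7^1 · 9. Apply v_p(a/b) = v_p(a) − v_p(b): v_7(1/63) = 0 − 1 = -1.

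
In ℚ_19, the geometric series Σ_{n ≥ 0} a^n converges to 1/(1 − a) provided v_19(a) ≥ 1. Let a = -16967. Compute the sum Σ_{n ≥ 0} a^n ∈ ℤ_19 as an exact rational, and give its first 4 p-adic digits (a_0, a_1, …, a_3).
Σ a^n = 1/(1 − a) = 1/16968;  first 4 digits = (1, 0, 10, 16)

v_19(a) = 2 ≥ 1, so the series converges in ℤ_19 to 1/(1 − a) = 1/(1 − (-16967)) = 1/16968. Expand this rational in ℤ_19: compute digits iteratively via d_i = x_i mod 19, x_{i+1} = (x_i − d_i)/19. The first 4 digits are (1, 0, 10, 16).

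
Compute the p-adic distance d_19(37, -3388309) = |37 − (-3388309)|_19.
d_19(37, -3388309) = 1/130321

Step 1 — x − y = 37 − (-3388309) = 3388346. Step 2 — v_19(3388346) = 4 (factor: 3388346 = (19^4 · 26); the sign does not affect v_p). Step 3 — |x − y|_19 = 19^{-4} = 1/130321.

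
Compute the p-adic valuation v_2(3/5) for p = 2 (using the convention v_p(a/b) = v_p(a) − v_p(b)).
v_2(3/5) = 0

Factor powers of 2 from the numerator and denominator of the reduced fraction: 3 = 2^0 · 3 and 5 = 2^0 · 5. Apply v_p(a/b) = v_p(a) − v_p(b): v_2(3/5) = 0 − 0 = 0.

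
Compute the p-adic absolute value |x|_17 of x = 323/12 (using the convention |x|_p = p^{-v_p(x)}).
|323/12|_17 = 1/17

Step 1 — compute v_17(x) by factoring powers of 17 out of the numerator and denominator: v_17(323/12) = 1. Step 2 — apply |x|_p = p^{-v_p(x)} = 17^{-1} = 1/17.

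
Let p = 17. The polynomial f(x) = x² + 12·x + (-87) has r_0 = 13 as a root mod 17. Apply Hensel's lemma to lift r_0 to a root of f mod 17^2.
r_1 = 98 (mod 289)

Hensel: r_{i+1} = r_i − f(r_i)·(f′(r_i))^{-1} mod 17^{i+2}, f′(x) = 2x + 12. Iterate:
  r_0 = 13 (mod 17)
  r_1 = 98 (mod 289)
Final: r = 98 satisfies f(r) ≡ 0 mod 17^2.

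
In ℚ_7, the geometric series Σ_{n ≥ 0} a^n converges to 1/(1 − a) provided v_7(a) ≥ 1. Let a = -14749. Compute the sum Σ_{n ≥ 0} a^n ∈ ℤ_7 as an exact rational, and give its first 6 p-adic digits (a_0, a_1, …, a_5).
Σ a^n = 1/(1 − a) = 1/14750;  first 6 digits = (1, 0, 0, 6, 0, 6)

v_7(a) = 3 ≥ 1, so the series converges in ℤ_7 to 1/(1 − a) = 1/(1 − (-14749)) = 1/14750. Expand this rational in ℤ_7: compute digits iteratively via d_i = x_i mod 7, x_{i+1} = (x_i − d_i)/7. The first 6 digits are (1, 0, 0, 6, 0, 6).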